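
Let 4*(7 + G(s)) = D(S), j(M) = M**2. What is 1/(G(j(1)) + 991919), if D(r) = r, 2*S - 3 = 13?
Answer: 1/991914 ≈ 1.0082e-6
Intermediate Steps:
S = 8 (S = 3/2 + (1/2)*13 = 3/2 + 13/2 = 8)
G(s) = -5 (G(s) = -7 + (1/4)*8 = -7 + 2 = -5)
1/(G(j(1)) + 991919) = 1/(-5 + 991919) = 1/991914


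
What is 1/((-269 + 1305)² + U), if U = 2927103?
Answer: 1/4000399 ≈ 2.4998e-7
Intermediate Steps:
1/((-269 + 1305)² + U) = 1/((-269 + 1305)² + 2927103) = 1/(1036² + 2927103) = 1/(1073296 + 2927103) = 1/4000399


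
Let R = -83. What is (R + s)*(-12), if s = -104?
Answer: 2244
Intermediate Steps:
(R + s)*(-12) = (-83 - 104)*(-12) = -187*(-12) = 2244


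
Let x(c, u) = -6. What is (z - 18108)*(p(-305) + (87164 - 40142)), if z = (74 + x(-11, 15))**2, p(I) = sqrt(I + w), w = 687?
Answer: -634044648 - 13484*sqrt(382) ≈ -6.3431e+8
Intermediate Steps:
p(I) = sqrt(687 + I) (p(I) = sqrt(I + 687) = sqrt(687 + I))
z = 4624 (z = (74 - 6)**2 = 68**2 = 4624)
(z - 18108)*(p(-305) + (87164 - 40142)) = (4624 - 18108)*(sqrt(687 - 305) + (87164 - 40142)) = -13484*(sqrt(382) + 47022) = -13484*(47022 + sqrt(382)) = -634044648 - 13484*sqrt(382)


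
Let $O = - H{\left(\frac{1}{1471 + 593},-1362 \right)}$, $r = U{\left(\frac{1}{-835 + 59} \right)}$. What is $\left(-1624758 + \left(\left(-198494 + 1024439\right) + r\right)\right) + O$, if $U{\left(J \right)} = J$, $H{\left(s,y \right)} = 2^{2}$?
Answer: $- \frac{619881993}{776} \approx -7.9882 \cdot 10^{5}$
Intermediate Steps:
$H{\left(s,y \right)} = 4$
$r = - \frac{1}{776}$ ($r = \frac{1}{-835 + 59} = \frac{1}{-776} = - \frac{1}{776} \approx -0.0012887$)
$O = -4$ ($O = \left(-1\right) 4 = -4$)
$\left(-1624758 + \left(\left(-198494 + 1024439\right) + r\right)\right) + O = \left(-1624758 + \left(\left(-198494 + 1024439\right) - \frac{1}{776}\right)\right) - 4 = \left(-1624758 + \left(825945 - \frac{1}{776}\right)\right) - 4 = \left(-1624758 + \frac{640933319}{776}\right) - 4 = - \frac{619878889}{776} - 4 = - \frac{619881993}{776}$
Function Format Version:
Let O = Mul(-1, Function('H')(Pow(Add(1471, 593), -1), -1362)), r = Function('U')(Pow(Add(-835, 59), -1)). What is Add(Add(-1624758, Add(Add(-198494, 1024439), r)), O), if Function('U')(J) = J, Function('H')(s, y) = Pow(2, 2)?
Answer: Rational(-619881993, 776) ≈ -7.9882e+5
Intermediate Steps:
Function('H')(s, y) = 4
r = Rational(-1, 776) (r = Pow(Add(-835, 59), -1) = Pow(-776, -1) = Rational(-1, 776) ≈ -0.0012887)
O = -4 (O = Mul(-1, 4) = -4)
Add(Add(-1624758, Add(Add(-198494, 1024439), r)), O) = Add(Add(-1624758, Add(Add(-198494, 1024439), Rational(-1, 776))), -4) = Add(Add(-1624758, Add(825945, Rational(-1, 776))), -4) = Add(Add(-1624758, Rational(640933319, 776)), -4) = Add(Rational(-619878889, 776), -4) = Rational(-619881993, 776)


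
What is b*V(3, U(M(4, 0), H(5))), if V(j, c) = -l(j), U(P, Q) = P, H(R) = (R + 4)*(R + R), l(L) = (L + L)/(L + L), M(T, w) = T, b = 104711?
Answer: -104711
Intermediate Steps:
l(L) = 1 (l(L) = (2*L)/((2*L)) = (2*L)*(1/(2*L)) = 1)
H(R) = 2*R*(4 + R) (H(R) = (4 + R)*(2*R) = 2*R*(4 + R))
V(j, c) = -1 (V(j, c) = -1*1 = -1)
b*V(3, U(M(4, 0), H(5))) = 104711*(-1) = -104711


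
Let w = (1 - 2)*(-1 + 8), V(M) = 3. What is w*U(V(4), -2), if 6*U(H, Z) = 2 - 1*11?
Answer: 21/2 ≈ 10.500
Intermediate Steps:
U(H, Z) = -3/2 (U(H, Z) = (2 - 1*11)/6 = (2 - 11)/6 = (⅙)*(-9) = -3/2)
w = -7 (w = -1*7 = -7)
w*U(V(4), -2) = -7*(-3/2) = 21/2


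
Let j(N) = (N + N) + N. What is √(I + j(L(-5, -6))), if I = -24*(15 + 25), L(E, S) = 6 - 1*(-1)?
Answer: I*√939 ≈ 30.643*I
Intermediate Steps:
L(E, S) = 7 (L(E, S) = 6 + 1 = 7)
I = -960 (I = -24*40 = -960)
j(N) = 3*N (j(N) = 2*N + N = 3*N)
√(I + j(L(-5, -6))) = √(-960 + 3*7) = √(-960 + 21) = √(-939) = I*√939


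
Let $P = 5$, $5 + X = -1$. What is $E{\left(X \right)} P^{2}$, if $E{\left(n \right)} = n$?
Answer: $-150$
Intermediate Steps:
$X = -6$ ($X = -5 - 1 = -6$)
$E{\left(X \right)} P^{2} = - 6 \cdot 5^{2} = \left(-6\right) 25 = -150$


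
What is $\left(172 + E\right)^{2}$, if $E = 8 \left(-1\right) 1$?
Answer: $26896$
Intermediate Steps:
$E = -8$ ($E = \left(-8\right) 1 = -8$)
$\left(172 + E\right)^{2} = \left(172 - 8\right)^{2} = 164^{2} = 26896$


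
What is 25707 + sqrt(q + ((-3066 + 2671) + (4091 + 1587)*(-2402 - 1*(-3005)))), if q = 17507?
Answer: 25707 + sqrt(3440946) ≈ 27562.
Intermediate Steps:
25707 + sqrt(q + ((-3066 + 2671) + (4091 + 1587)*(-2402 - 1*(-3005)))) = 25707 + sqrt(17507 + ((-3066 + 2671) + (4091 + 1587)*(-2402 - 1*(-3005)))) = 25707 + sqrt(17507 + (-395 + 5678*(-2402 + 3005))) = 25707 + sqrt(17507 + (-395 + 5678*603)) = 25707 + sqrt(17507 + (-395 + 3423834)) = 25707 + sqrt(17507 + 3423439) = 25707 + sqrt(3440946)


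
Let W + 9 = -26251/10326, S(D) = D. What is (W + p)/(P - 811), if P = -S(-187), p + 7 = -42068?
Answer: 434585635/6443424 ≈ 67.446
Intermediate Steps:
p = -42075 (p = -7 - 42068 = -42075)
P = 187 (P = -1*(-187) = 187)
W = -119185/10326 (W = -9 - 26251/10326 = -119185/10326 ≈ -11.542)
(W + p)/(P - 811) = (-119185/10326 - 42075)/(187 - 811) = -434585635/10326/(-624) = -434585635/10326*(-1/624) = 434585635/6443424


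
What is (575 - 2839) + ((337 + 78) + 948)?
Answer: -901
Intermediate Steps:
(575 - 2839) + ((337 + 78) + 948) = -2264 + (415 + 948) = -2264 + 1363 = -901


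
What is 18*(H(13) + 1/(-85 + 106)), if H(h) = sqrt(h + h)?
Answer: 6/7 + 18*sqrt(26) ≈ 92.640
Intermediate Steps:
H(h) = sqrt(2)*sqrt(h) (H(h) = sqrt(2*h) = sqrt(2)*sqrt(h))
18*(H(13) + 1/(-85 + 106)) = 18*(sqrt(2)*sqrt(13) + 1/(-85 + 106)) = 18*(sqrt(26) + 1/21) = 18*(1/21 + sqrt(26)) = 6/7 + 18*sqrt(26)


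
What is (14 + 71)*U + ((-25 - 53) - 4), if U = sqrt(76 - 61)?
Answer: -82 + 85*sqrt(15) ≈ 247.20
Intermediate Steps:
U = sqrt(15) ≈ 3.8730
(14 + 71)*U + ((-25 - 53) - 4) = (14 + 71)*sqrt(15) + ((-25 - 53) - 4) = 85*sqrt(15) + (-78 - 4) = 85*sqrt(15) - 82 = -82 + 85*sqrt(15)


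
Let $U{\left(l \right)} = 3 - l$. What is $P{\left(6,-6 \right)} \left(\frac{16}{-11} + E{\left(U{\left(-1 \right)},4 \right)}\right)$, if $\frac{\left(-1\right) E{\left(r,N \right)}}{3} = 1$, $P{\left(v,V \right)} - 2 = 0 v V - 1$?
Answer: $- \frac{49}{11} \approx -4.4545$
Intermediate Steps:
$P{\left(v,V \right)} = 1$ ($P{\left(v,V \right)} = 2 + \left(0 v V - 1\right) = 2 - \left(1 + 0 V\right) = 2 + \left(0 - 1\right) = 2 - 1 = 1$)
$E{\left(r,N \right)} = -3$ ($E{\left(r,N \right)} = \left(-3\right) 1 = -3$)
$P{\left(6,-6 \right)} \left(\frac{16}{-11} + E{\left(U{\left(-1 \right)},4 \right)}\right) = 1 \left(\frac{16}{-11} - 3\right) = 1 \left(16 \left(- \frac{1}{11}\right) - 3\right) = 1 \left(- \frac{16}{11} - 3\right) = 1 \left(- \frac{49}{11}\right) = - \frac{49}{11}$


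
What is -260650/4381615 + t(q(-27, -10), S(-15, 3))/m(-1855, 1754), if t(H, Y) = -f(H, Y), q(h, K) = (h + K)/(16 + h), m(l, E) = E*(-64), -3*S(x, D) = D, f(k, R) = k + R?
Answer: -32174086841/541048830784 ≈ -0.059466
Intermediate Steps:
f(k, R) = R + k
S(x, D) = -D/3
m(l, E) = -64*E
q(h, K) = (K + h)/(16 + h)
t(H, Y) = -H - Y (t(H, Y) = -(Y + H) = -(H + Y) = -H - Y)
-260650/4381615 + t(q(-27, -10), S(-15, 3))/m(-1855, 1754) = -260650/4381615 + (-(-10 - 27)/(16 - 27) - (-1)*3/3)/((-64*1754)) = -260650*1/4381615 + (-(-37)/(-11) - 1*(-1))/(-112256) = -52130/876323 + (-(-1)*(-37)/11 + 1)*(-1/112256) = -52130/876323 + (-1*37/11 + 1)*(-1/112256) = -52130/876323 + (-37/11 + 1)*(-1/112256) = -52130/876323 - 26/11*(-1/112256) = -52130/876323 + 13/617408 = -32174086841/541048830784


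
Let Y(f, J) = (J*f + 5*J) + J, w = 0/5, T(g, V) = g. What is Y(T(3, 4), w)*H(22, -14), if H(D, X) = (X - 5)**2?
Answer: 0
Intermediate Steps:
H(D, X) = (-5 + X)**2
w = 0 (w = 0*(1/5) = 0)
Y(f, J) = 6*J + J*f (Y(f, J) = (5*J + J*f) + J = 6*J + J*f)
Y(T(3, 4), w)*H(22, -14) = (0*(6 + 3))*(-5 - 14)**2 = (0*9)*(-19)**2 = 0*361 = 0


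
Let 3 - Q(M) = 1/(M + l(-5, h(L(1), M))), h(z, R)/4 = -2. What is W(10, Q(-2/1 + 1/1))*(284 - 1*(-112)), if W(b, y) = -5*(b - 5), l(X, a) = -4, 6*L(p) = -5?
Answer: -9900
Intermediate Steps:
L(p) = -⅚ (L(p) = (⅙)*(-5) = -⅚)
h(z, R) = -8 (h(z, R) = 4*(-2) = -8)
Q(M) = 3 - 1/(-4 + M) (Q(M) = 3 - 1/(M - 4) = 3 - 1/(-4 + M))
W(b, y) = 25 - 5*b (W(b, y) = -5*(-5 + b) = 25 - 5*b)
W(10, Q(-2/1 + 1/1))*(284 - 1*(-112)) = (25 - 5*10)*(284 - 1*(-112)) = (25 - 50)*(284 + 112) = -25*396 = -9900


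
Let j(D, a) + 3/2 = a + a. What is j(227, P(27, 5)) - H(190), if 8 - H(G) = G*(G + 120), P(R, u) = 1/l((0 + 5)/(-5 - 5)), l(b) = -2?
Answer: 117779/2 ≈ 58890.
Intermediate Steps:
P(R, u) = -½ (P(R, u) = 1/(-2) = -½)
j(D, a) = -3/2 + 2*a (j(D, a) = -3/2 + (a + a) = -3/2 + 2*a)
H(G) = 8 - G*(120 + G) (H(G) = 8 - G*(G + 120) = 8 - G*(120 + G))
j(227, P(27, 5)) - H(190) = (-3/2 + 2*(-½)) - (8 - 1*190² - 120*190) = (-3/2 - 1) - (8 - 1*36100 - 22800) = -5/2 - (8 - 36100 - 22800) = -5/2 - 1*(-58892) = -5/2 + 58892 = 117779/2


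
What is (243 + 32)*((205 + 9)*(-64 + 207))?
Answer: 8415550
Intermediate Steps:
(243 + 32)*((205 + 9)*(-64 + 207)) = 275*(214*143) = 275*30602 = 8415550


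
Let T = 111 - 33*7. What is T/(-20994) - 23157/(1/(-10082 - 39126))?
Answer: 3987144286364/3499 ≈ 1.1395e+9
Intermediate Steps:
T = -120 (T = 111 - 231 = -120)
T/(-20994) - 23157/(1/(-10082 - 39126)) = -120/(-20994) - 23157/(1/(-10082 - 39126)) = -120*(-1/20994) - 23157/(1/(-49208)) = 20/3499 - 23157/(-1/49208) = 20/3499 - 23157*(-49208) = 20/3499 + 1139509656 = 3987144286364/3499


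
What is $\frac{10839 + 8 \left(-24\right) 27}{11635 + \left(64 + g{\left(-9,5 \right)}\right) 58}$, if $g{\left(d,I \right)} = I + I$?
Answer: $\frac{1885}{5309} \approx 0.35506$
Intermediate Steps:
$g{\left(d,I \right)} = 2 I$
$\frac{10839 + 8 \left(-24\right) 27}{11635 + \left(64 + g{\left(-9,5 \right)}\right) 58} = \frac{10839 + 8 \left(-24\right) 27}{11635 + \left(64 + 2 \cdot 5\right) 58} = \frac{10839 - 5184}{11635 + \left(64 + 10\right) 58} = \frac{10839 - 5184}{11635 + 74 \cdot 58} = \frac{5655}{11635 + 4292} = \frac{5655}{15927} = 5655 \cdot \frac{1}{15927} = \frac{1885}{5309}$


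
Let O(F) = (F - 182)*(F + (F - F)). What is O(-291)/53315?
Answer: 137643/53315 ≈ 2.5817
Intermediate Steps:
O(F) = F*(-182 + F) (O(F) = (-182 + F)*(F + 0) = (-182 + F)*F = F*(-182 + F))
O(-291)/53315 = -291*(-182 - 291)/53315 = -291*(-473)*(1/53315) = 137643*(1/53315) = 137643/53315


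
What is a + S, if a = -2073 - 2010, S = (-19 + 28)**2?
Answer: -4002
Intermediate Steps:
S = 81 (S = 9**2 = 81)
a = -4083
a + S = -4083 + 81 = -4002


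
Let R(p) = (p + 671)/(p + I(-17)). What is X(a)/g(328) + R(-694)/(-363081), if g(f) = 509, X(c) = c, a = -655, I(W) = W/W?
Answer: -164807923822/128072102697 ≈ -1.2868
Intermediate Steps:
I(W) = 1
R(p) = (671 + p)/(1 + p) (R(p) = (p + 671)/(p + 1) = (671 + p)/(1 + p))
X(a)/g(328) + R(-694)/(-363081) = -655/509 + ((671 - 694)/(1 - 694))/(-363081) = -655*1/509 + (-23/(-693))*(-1/363081) = -655/509 - 1/693*(-23)*(-1/363081) = -655/509 + (23/693)*(-1/363081) = -655/509 - 23/251615133 = -164807923822/128072102697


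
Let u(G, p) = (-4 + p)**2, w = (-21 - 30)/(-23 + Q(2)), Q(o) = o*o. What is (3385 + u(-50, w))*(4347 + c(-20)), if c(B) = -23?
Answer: 5286565640/361 ≈ 1.4644e+7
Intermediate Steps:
Q(o) = o**2
w = 51/19 (w = (-21 - 30)/(-23 + 2**2) = -51/(-23 + 4) = -51/(-19) = -51*(-1/19) = 51/19 ≈ 2.6842)
(3385 + u(-50, w))*(4347 + c(-20)) = (3385 + (-4 + 51/19)**2)*(4347 - 23) = (3385 + (-25/19)**2)*4324 = (3385 + 625/361)*4324 = (1222610/361)*4324 = 5286565640/361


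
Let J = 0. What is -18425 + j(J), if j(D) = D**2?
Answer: -18425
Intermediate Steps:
-18425 + j(J) = -18425 + 0**2 = -18425 + 0 = -18425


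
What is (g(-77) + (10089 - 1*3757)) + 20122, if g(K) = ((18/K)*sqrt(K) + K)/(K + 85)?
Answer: 211555/8 - 9*I*sqrt(77)/308 ≈ 26444.0 - 0.25641*I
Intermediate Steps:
g(K) = (K + 18/sqrt(K))/(85 + K) (g(K) = (18/sqrt(K) + K)/(85 + K) = (K + 18/sqrt(K))/(85 + K))
(g(-77) + (10089 - 1*3757)) + 20122 = (((-77)**2 + 18*sqrt(-77))/((-77)*(85 - 77)) + (10089 - 1*3757)) + 20122 = (-1/77*(5929 + 18*(I*sqrt(77)))/8 + (10089 - 3757)) + 20122 = (-1/77*1/8*(5929 + 18*I*sqrt(77)) + 6332) + 20122 = ((-77/8 - 9*I*sqrt(77)/308) + 6332) + 20122 = (50579/8 - 9*I*sqrt(77)/308) + 20122 = 211555/8 - 9*I*sqrt(77)/308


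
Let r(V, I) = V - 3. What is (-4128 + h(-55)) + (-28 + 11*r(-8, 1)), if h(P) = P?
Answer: -4332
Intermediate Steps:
r(V, I) = -3 + V
(-4128 + h(-55)) + (-28 + 11*r(-8, 1)) = (-4128 - 55) + (-28 + 11*(-3 - 8)) = -4183 + (-28 + 11*(-11)) = -4183 + (-28 - 121) = -4183 - 149 = -4332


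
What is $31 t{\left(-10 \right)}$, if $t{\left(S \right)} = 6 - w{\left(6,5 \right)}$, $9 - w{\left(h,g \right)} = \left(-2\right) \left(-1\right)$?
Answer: $-31$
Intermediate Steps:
$w{\left(h,g \right)} = 7$ ($w{\left(h,g \right)} = 9 - \left(-2\right) \left(-1\right) = 9 - 2 = 7$)
$t{\left(S \right)} = -1$ ($t{\left(S \right)} = 6 - 7 = -1$)
$31 t{\left(-10 \right)} = 31 \left(-1\right) = -31$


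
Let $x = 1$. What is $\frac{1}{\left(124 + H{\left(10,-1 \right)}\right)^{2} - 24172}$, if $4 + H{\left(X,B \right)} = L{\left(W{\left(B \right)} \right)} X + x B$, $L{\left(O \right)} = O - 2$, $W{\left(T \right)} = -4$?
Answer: $- \frac{1}{20691} \approx -4.833 \cdot 10^{-5}$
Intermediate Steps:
$L{\left(O \right)} = -2 + O$ ($L{\left(O \right)} = O - 2 = -2 + O$)
$H{\left(X,B \right)} = -4 + B - 6 X$ ($H{\left(X,B \right)} = -4 + \left(\left(-2 - 4\right) X + 1 B\right) = -4 + \left(- 6 X + B\right) = -4 + \left(B - 6 X\right) = -4 + B - 6 X$)
$\frac{1}{\left(124 + H{\left(10,-1 \right)}\right)^{2} - 24172} = \frac{1}{\left(124 - 65\right)^{2} - 24172} = \frac{1}{59^{2} - 24172} = \frac{1}{3481 - 24172} = \frac{1}{-20691} = - \frac{1}{20691}$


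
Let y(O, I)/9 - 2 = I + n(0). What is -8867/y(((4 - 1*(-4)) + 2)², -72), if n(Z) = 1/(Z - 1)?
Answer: 8867/639 ≈ 13.876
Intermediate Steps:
n(Z) = 1/(-1 + Z)
y(O, I) = 9 + 9*I (y(O, I) = 18 + 9*(I + 1/(-1 + 0)) = 18 + 9*(I + 1/(-1)) = 18 + 9*(I - 1) = 18 + 9*(-1 + I) = 18 + (-9 + 9*I) = 9 + 9*I)
-8867/y(((4 - 1*(-4)) + 2)², -72) = -8867/(9 + 9*(-72)) = -8867/(9 - 648) = -8867/(-639) = -8867*(-1/639) = 8867/639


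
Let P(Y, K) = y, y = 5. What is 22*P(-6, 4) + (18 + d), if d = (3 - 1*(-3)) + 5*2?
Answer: 144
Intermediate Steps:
d = 16 (d = (3 + 3) + 10 = 6 + 10 = 16)
P(Y, K) = 5
22*P(-6, 4) + (18 + d) = 22*5 + (18 + 16) = 110 + 34 = 144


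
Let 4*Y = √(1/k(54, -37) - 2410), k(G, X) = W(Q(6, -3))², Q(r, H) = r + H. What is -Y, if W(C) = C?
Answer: -23*I*√41/12 ≈ -12.273*I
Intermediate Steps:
Q(r, H) = H + r
k(G, X) = 9 (k(G, X) = (-3 + 6)² = 3² = 9)
Y = 23*I*√41/12 (Y = √(1/9 - 2410)/4 = √(⅑ - 2410)/4 = √(-21689/9)/4 = (23*I*√41/3)/4 = 23*I*√41/12 ≈ 12.273*I)
-Y = -23*I*√41/12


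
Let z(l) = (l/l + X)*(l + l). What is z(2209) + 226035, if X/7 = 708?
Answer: 22126061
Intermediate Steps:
X = 4956 (X = 7*708 = 4956)
z(l) = 9914*l (z(l) = (l/l + 4956)*(l + l) = (1 + 4956)*(2*l) = 4957*(2*l) = 9914*l)
z(2209) + 226035 = 9914*2209 + 226035 = 21900026 + 226035 = 22126061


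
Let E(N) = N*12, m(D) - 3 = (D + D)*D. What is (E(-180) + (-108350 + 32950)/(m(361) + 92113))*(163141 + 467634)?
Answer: -240335581863500/176379 ≈ -1.3626e+9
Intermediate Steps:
m(D) = 3 + 2*D² (m(D) = 3 + (D + D)*D = 3 + (2*D)*D = 3 + 2*D²)
E(N) = 12*N
(E(-180) + (-108350 + 32950)/(m(361) + 92113))*(163141 + 467634) = (12*(-180) + (-108350 + 32950)/((3 + 2*361²) + 92113))*(163141 + 467634) = (-2160 - 75400/((3 + 2*130321) + 92113))*630775 = (-2160 - 75400/((3 + 260642) + 92113))*630775 = (-2160 - 75400/(260645 + 92113))*630775 = (-2160 - 75400/352758)*630775 = (-2160 - 75400*1/352758)*630775 = (-2160 - 37700/176379)*630775 = -381016340/176379*630775 = -240335581863500/176379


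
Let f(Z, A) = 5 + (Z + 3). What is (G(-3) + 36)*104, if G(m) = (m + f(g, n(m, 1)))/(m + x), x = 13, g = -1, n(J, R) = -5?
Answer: 18928/5 ≈ 3785.6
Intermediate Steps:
f(Z, A) = 8 + Z (f(Z, A) = 5 + (3 + Z) = 8 + Z)
G(m) = (7 + m)/(13 + m) (G(m) = (m + (8 - 1))/(m + 13) = (m + 7)/(13 + m) = (7 + m)/(13 + m))
(G(-3) + 36)*104 = ((7 - 3)/(13 - 3) + 36)*104 = (4/10 + 36)*104 = ((⅒)*4 + 36)*104 = (⅖ + 36)*104 = (182/5)*104 = 18928/5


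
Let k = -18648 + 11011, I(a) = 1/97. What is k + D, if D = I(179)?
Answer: -740788/97 ≈ -7637.0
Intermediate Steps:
I(a) = 1/97
D = 1/97 ≈ 0.010309
k = -7637
k + D = -7637 + 1/97 = -740788/97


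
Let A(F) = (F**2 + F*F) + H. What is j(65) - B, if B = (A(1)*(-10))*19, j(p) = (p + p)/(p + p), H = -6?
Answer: -759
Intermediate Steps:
A(F) = -6 + 2*F**2 (A(F) = (F**2 + F*F) - 6 = (F**2 + F**2) - 6 = 2*F**2 - 6 = -6 + 2*F**2)
j(p) = 1 (j(p) = (2*p)/((2*p)) = (2*p)*(1/(2*p)) = 1)
B = 760 (B = ((-6 + 2*1**2)*(-10))*19 = ((-6 + 2*1)*(-10))*19 = ((-6 + 2)*(-10))*19 = -4*(-10)*19 = 40*19 = 760)
j(65) - B = 1 - 1*760 = 1 - 760 = -759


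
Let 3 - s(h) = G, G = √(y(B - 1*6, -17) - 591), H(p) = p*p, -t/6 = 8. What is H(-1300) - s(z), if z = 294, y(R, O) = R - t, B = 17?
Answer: 1689997 + 2*I*√133 ≈ 1.69e+6 + 23.065*I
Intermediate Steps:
t = -48 (t = -6*8 = -48)
H(p) = p²
y(R, O) = 48 + R (y(R, O) = R - 1*(-48) = R + 48 = 48 + R)
G = 2*I*√133 (G = √((48 + (17 - 1*6)) - 591) = √((48 + (17 - 6)) - 591) = √((48 + 11) - 591) = √(59 - 591) = √(-532) = 2*I*√133 ≈ 23.065*I)
s(h) = 3 - 2*I*√133
H(-1300) - s(z) = (-1300)² - (3 - 2*I*√133) = 1690000 + (-3 + 2*I*√133) = 1689997 + 2*I*√133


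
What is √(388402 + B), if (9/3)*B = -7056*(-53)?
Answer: √513058 ≈ 716.28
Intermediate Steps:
B = 124656 (B = (-7056*(-53))/3 = (⅓)*373968 = 124656)
√(388402 + B) = √(388402 + 124656) = √513058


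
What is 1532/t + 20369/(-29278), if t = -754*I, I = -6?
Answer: -11823865/33113418 ≈ -0.35707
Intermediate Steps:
t = 4524 (t = -754*(-6) = 4524)
1532/t + 20369/(-29278) = 1532/4524 + 20369/(-29278) = 1532*(1/4524) + 20369*(-1/29278) = 383/1131 - 20369/29278 = -11823865/33113418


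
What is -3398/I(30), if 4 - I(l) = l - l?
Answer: -1699/2 ≈ -849.50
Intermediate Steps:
I(l) = 4 (I(l) = 4 - (l - l) = 4 - 1*0 = 4 + 0 = 4)
-3398/I(30) = -3398/4 = -3398*¼ = -1699/2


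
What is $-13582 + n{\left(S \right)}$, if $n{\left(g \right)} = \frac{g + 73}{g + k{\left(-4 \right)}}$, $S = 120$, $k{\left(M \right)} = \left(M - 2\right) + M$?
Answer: $- \frac{1493827}{110} \approx -13580.0$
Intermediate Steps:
$k{\left(M \right)} = -2 + 2 M$ ($k{\left(M \right)} = \left(-2 + M\right) + M = -2 + 2 M$)
$n{\left(g \right)} = \frac{73 + g}{-10 + g}$ ($n{\left(g \right)} = \frac{g + 73}{g + \left(-2 + 2 \left(-4\right)\right)} = \frac{73 + g}{g - 10} = \frac{73 + g}{-10 + g}$)
$-13582 + n{\left(S \right)} = -13582 + \frac{73 + 120}{-10 + 120} = -13582 + \frac{1}{110} \cdot 193 = -13582 + \frac{193}{110} = - \frac{1493827}{110}$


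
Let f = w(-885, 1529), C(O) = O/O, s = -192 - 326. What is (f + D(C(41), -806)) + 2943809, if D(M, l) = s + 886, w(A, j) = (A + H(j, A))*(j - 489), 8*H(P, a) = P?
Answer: 2222547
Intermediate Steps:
s = -518
H(P, a) = P/8
C(O) = 1
w(A, j) = (-489 + j)*(A + j/8) (w(A, j) = (A + j/8)*(j - 489) = (A + j/8)*(-489 + j) = (-489 + j)*(A + j/8))
D(M, l) = 368 (D(M, l) = -518 + 886 = 368)
f = -721630 (f = -489*(-885) - 489/8*1529 + (⅛)*1529² - 885*1529 = 432765 - 747681/8 + (⅛)*2337841 - 1353165 = 432765 - 747681/8 + 2337841/8 - 1353165 = -721630)
(f + D(C(41), -806)) + 2943809 = (-721630 + 368) + 2943809 = -721262 + 2943809 = 2222547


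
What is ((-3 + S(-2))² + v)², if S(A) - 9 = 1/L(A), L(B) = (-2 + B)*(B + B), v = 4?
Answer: 108847489/65536 ≈ 1660.9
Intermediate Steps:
L(B) = 2*B*(-2 + B) (L(B) = (-2 + B)*(2*B) = 2*B*(-2 + B))
S(A) = 9 + 1/(2*A*(-2 + A))
((-3 + S(-2))² + v)² = ((-3 + (½)*(1 + 18*(-2)*(-2 - 2))/(-2*(-2 - 2)))² + 4)² = ((-3 + (½)*(-½)*(1 + 18*(-2)*(-4))/(-4))² + 4)² = ((-3 + (½)*(-½)*(-¼)*(1 + 144))² + 4)² = ((-3 + (½)*(-½)*(-¼)*145)² + 4)² = ((-3 + 145/16)² + 4)² = ((97/16)² + 4)² = (9409/256 + 4)² = (10433/256)² = 108847489/65536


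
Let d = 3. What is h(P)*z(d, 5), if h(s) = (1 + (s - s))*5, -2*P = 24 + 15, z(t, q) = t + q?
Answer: 40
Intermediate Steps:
z(t, q) = q + t
P = -39/2 (P = -(24 + 15)/2 = -½*39 = -39/2 ≈ -19.500)
h(s) = 5 (h(s) = (1 + 0)*5 = 1*5 = 5)
h(P)*z(d, 5) = 5*(5 + 3) = 5*8 = 40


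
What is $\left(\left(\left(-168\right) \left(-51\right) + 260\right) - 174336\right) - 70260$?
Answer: $-235768$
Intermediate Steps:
$\left(\left(\left(-168\right) \left(-51\right) + 260\right) - 174336\right) - 70260 = \left(\left(8568 + 260\right) - 174336\right) - 70260 = \left(8828 - 174336\right) - 70260 = -165508 - 70260 = -235768$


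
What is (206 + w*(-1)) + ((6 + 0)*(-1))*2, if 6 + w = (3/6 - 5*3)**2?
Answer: -41/4 ≈ -10.250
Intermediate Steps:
w = 817/4 (w = -6 + (3/6 - 5*3)**2 = -6 + (3*(1/6) - 15)**2 = -6 + (1/2 - 15)**2 = -6 + (-29/2)**2 = -6 + 841/4 = 817/4 ≈ 204.25)
(206 + w*(-1)) + ((6 + 0)*(-1))*2 = (206 + (817/4)*(-1)) + ((6 + 0)*(-1))*2 = (206 - 817/4) + (6*(-1))*2 = 7/4 - 6*2 = 7/4 - 12 = -41/4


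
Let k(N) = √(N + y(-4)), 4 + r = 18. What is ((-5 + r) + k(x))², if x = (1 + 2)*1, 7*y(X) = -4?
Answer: (63 + √119)²/49 ≈ 111.48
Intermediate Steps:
y(X) = -4/7 (y(X) = (⅐)*(-4) = -4/7)
x = 3 (x = 3*1 = 3)
r = 14 (r = -4 + 18 = 14)
k(N) = √(-4/7 + N) (k(N) = √(N - 4/7) = √(-4/7 + N))
((-5 + r) + k(x))² = ((-5 + 14) + √(-28 + 49*3)/7)² = (9 + √(-28 + 147)/7)² = (9 + √119/7)²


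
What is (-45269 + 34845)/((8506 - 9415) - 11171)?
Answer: 1303/1510 ≈ 0.86291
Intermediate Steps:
(-45269 + 34845)/((8506 - 9415) - 11171) = -10424/(-909 - 11171) = -10424/(-12080) = -10424*(-1/12080) = 1303/1510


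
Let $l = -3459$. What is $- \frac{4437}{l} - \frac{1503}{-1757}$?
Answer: $\frac{4331562}{2025821} \approx 2.1382$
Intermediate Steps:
$- \frac{4437}{l} - \frac{1503}{-1757} = - \frac{4437}{-3459} - \frac{1503}{-1757} = \left(-4437\right) \left(- \frac{1}{3459}\right) - - \frac{1503}{1757} = \frac{1479}{1153} + \frac{1503}{1757} = \frac{4331562}{2025821}$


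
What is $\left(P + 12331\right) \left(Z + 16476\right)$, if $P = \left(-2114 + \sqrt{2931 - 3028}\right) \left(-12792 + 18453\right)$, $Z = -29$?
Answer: $-196624263281 + 93106467 i \sqrt{97} \approx -1.9662 \cdot 10^{11} + 9.1699 \cdot 10^{8} i$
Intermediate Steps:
$P = -11967354 + 5661 i \sqrt{97}$ ($P = \left(-2114 + \sqrt{-97}\right) 5661 = \left(-2114 + i \sqrt{97}\right) 5661 = -11967354 + 5661 i \sqrt{97} \approx -1.1967 \cdot 10^{7} + 55754.0 i$)
$\left(P + 12331\right) \left(Z + 16476\right) = \left(\left(-11967354 + 5661 i \sqrt{97}\right) + 12331\right) \left(-29 + 16476\right) = \left(-11955023 + 5661 i \sqrt{97}\right) 16447 = -196624263281 + 93106467 i \sqrt{97}$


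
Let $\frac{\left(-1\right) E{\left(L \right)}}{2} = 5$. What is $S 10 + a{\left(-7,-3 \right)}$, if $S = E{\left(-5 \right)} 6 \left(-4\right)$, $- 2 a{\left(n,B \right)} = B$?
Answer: $\frac{4803}{2} \approx 2401.5$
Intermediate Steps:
$a{\left(n,B \right)} = - \frac{B}{2}$
$E{\left(L \right)} = -10$ ($E{\left(L \right)} = \left(-2\right) 5 = -10$)
$S = 240$ ($S = - 10 \cdot 6 \left(-4\right) = \left(-10\right) \left(-24\right) = 240$)
$S 10 + a{\left(-7,-3 \right)} = 240 \cdot 10 - - \frac{3}{2} = 2400 + \frac{3}{2} = \frac{4803}{2}$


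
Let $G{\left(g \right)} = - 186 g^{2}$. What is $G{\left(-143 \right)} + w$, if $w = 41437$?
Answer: $-3762077$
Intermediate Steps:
$G{\left(-143 \right)} + w = - 186 \left(-143\right)^{2} + 41437 = \left(-186\right) 20449 + 41437 = -3803514 + 41437 = -3762077$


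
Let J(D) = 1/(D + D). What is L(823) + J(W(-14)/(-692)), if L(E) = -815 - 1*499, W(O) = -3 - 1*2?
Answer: -6224/5 ≈ -1244.8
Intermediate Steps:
W(O) = -5 (W(O) = -3 - 2 = -5)
J(D) = 1/(2*D)
L(E) = -1314 (L(E) = -815 - 499 = -1314)
L(823) + J(W(-14)/(-692)) = -1314 + 1/(2*((-5/(-692)))) = -1314 + 1/(2*((-5*(-1/692)))) = -1314 + 1/(2*(5/692)) = -1314 + (½)*(692/5) = -1314 + 346/5 = -6224/5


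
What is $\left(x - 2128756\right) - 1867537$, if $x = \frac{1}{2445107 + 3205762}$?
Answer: $- \frac{22582528228616}{5650869} \approx -3.9963 \cdot 10^{6}$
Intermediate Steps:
$x = \frac{1}{5650869} \approx 1.7696 \cdot 10^{-7}$
$\left(x - 2128756\right) - 1867537 = \left(\frac{1}{5650869} - 2128756\right) - 1867537 = - \frac{12029321288963}{5650869} - 1867537 = - \frac{22582528228616}{5650869}$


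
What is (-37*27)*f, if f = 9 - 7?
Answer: -1998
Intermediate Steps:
f = 2
(-37*27)*f = -37*27*2 = -999*2 = -1998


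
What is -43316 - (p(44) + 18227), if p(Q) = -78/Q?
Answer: -1353907/22 ≈ -61541.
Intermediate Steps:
-43316 - (p(44) + 18227) = -43316 - (-78/44 + 18227) = -43316 - (-78*1/44 + 18227) = -43316 - (-39/22 + 18227) = -43316 - 1*400955/22 = -43316 - 400955/22 = -1353907/22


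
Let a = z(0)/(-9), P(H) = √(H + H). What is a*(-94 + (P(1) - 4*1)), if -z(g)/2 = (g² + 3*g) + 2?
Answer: -392/9 + 4*√2/9 ≈ -42.927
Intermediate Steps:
z(g) = -4 - 6*g - 2*g² (z(g) = -2*((g² + 3*g) + 2) = -2*(2 + g² + 3*g) = -4 - 6*g - 2*g²)
P(H) = √2*√H (P(H) = √(2*H) = √2*√H)
a = 4/9 (a = (-4 - 6*0 - 2*0²)/(-9) = (-4 + 0 - 2*0)*(-⅑) = (-4 + 0 + 0)*(-⅑) = -4*(-⅑) = 4/9 ≈ 0.44444)
a*(-94 + (P(1) - 4*1)) = 4*(-94 + (√2*√1 - 4*1))/9 = 4*(-94 + (√2*1 - 4))/9 = 4*(-94 + (√2 - 4))/9 = 4*(-94 + (-4 + √2))/9 = 4*(-98 + √2)/9 = -392/9 + 4*√2/9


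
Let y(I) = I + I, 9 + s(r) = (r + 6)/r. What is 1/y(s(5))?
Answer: -5/68 ≈ -0.073529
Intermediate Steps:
s(r) = -9 + (6 + r)/r (s(r) = -9 + (r + 6)/r = -9 + (6 + r)/r)
y(I) = 2*I
1/y(s(5)) = 1/(2*(-8 + 6/5)) = 1/(2*(-34/5)) = 1/(-68/5) = -5/68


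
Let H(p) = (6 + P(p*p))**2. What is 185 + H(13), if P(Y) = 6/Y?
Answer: 6324185/28561 ≈ 221.43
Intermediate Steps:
H(p) = (6 + 6/p**2)**2 (H(p) = (6 + 6/((p*p)))**2 = (6 + 6/(p**2))**2 = (6 + 6/p**2)**2)
185 + H(13) = 185 + 36*(1 + 13**2)**2/13**4 = 185 + 36*(1/28561)*(1 + 169)**2 = 185 + 36*(1/28561)*170**2 = 185 + 36*(1/28561)*28900 = 185 + 1040400/28561 = 6324185/28561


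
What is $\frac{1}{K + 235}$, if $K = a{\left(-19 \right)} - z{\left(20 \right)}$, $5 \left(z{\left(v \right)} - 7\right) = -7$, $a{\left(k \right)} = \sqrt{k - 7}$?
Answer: $\frac{5735}{1316259} - \frac{25 i \sqrt{26}}{1316259} \approx 0.004357 - 9.6847 \cdot 10^{-5} i$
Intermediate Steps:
$a{\left(k \right)} = \sqrt{-7 + k}$
$z{\left(v \right)} = \frac{28}{5}$ ($z{\left(v \right)} = 7 + \frac{1}{5} \left(-7\right) = 7 - \frac{7}{5} = \frac{28}{5}$)
$K = - \frac{28}{5} + i \sqrt{26}$ ($K = \sqrt{-7 - 19} - \frac{28}{5} = \sqrt{-26} - \frac{28}{5} = i \sqrt{26} - \frac{28}{5} = - \frac{28}{5} + i \sqrt{26} \approx -5.6 + 5.099 i$)
$\frac{1}{K + 235} = \frac{1}{\left(- \frac{28}{5} + i \sqrt{26}\right) + 235} = \frac{1}{\frac{1147}{5} + i \sqrt{26}}$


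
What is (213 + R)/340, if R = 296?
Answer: 509/340 ≈ 1.4971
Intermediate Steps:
(213 + R)/340 = (213 + 296)/340 = (1/340)*509 = 509/340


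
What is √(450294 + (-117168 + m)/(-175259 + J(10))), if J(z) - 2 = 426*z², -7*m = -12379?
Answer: √7924234927227753/132657 ≈ 671.04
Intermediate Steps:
m = 12379/7 (m = -⅐*(-12379) = 12379/7 ≈ 1768.4)
J(z) = 2 + 426*z²
√(450294 + (-117168 + m)/(-175259 + J(10))) = √(450294 + (-117168 + 12379/7)/(-175259 + (2 + 426*10²))) = √(450294 - 807797/(7*(-175259 + (2 + 426*100)))) = √(450294 - 807797/(7*(-175259 + (2 + 42600)))) = √(450294 - 807797/(7*(-175259 + 42602))) = √(450294 - 807797/7/(-132657)) = √(450294 - 807797/7*(-1/132657)) = √(450294 + 807797/928599) = √(418143365903/928599) = √7924234927227753/132657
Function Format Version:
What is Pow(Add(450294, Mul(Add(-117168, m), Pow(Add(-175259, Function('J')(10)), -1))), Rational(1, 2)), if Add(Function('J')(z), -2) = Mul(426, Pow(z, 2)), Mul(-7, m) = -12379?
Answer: Mul(Rational(1, 132657), Pow(7924234927227753, Rational(1, 2))) ≈ 671.04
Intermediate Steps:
m = Rational(12379, 7) (m = Mul(Rational(-1, 7), -12379) = Rational(12379, 7) ≈ 1768.4)
Function('J')(z) = Add(2, Mul(426, Pow(z, 2)))
Pow(Add(450294, Mul(Add(-117168, m), Pow(Add(-175259, Function('J')(10)), -1))), Rational(1, 2)) = Pow(Add(450294, Mul(Add(-117168, Rational(12379, 7)), Pow(Add(-175259, Add(2, Mul(426, Pow(10, 2)))), -1))), Rational(1, 2)) = Pow(Add(450294, Mul(Rational(-807797, 7), Pow(Add(-175259, Add(2, Mul(426, 100))), -1))), Rational(1, 2)) = Pow(Add(450294, Mul(Rational(-807797, 7), Pow(Add(-175259, Add(2, 42600)), -1))), Rational(1, 2)) = Pow(Add(450294, Mul(Rational(-807797, 7), Pow(Add(-175259, 42602), -1))), Rational(1, 2)) = Pow(Add(450294, Mul(Rational(-807797, 7), Pow(-132657, -1))), Rational(1, 2)) = Pow(Add(450294, Mul(Rational(-807797, 7), Rational(-1, 132657))), Rational(1, 2)) = Pow(Add(450294, Rational(807797, 928599)), Rational(1, 2)) = Pow(Rational(418143365903, 928599), Rational(1, 2)) = Mul(Rational(1, 132657), Pow(7924234927227753, Rational(1, 2)))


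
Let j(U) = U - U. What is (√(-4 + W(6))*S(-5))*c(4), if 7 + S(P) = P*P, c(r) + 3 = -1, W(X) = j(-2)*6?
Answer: -144*I ≈ -144.0*I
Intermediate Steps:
j(U) = 0
W(X) = 0 (W(X) = 0*6 = 0)
c(r) = -4 (c(r) = -3 - 1 = -4)
S(P) = -7 + P² (S(P) = -7 + P*P = -7 + P²)
(√(-4 + W(6))*S(-5))*c(4) = (√(-4 + 0)*(-7 + (-5)²))*(-4) = (√(-4)*(-7 + 25))*(-4) = ((2*I)*18)*(-4) = (36*I)*(-4) = -144*I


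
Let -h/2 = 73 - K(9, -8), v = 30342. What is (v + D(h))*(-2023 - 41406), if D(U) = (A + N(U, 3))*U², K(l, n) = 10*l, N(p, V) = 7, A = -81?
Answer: 2397367658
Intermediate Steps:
h = 34 (h = -2*(73 - 10*9) = -2*(73 - 1*90) = -2*(73 - 90) = -2*(-17) = 34)
D(U) = -74*U² (D(U) = (-81 + 7)*U² = -74*U²)
(v + D(h))*(-2023 - 41406) = (30342 - 74*34²)*(-2023 - 41406) = (30342 - 74*1156)*(-43429) = (30342 - 85544)*(-43429) = -55202*(-43429) = 2397367658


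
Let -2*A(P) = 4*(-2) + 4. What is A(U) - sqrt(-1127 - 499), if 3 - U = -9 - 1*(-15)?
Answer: 2 - I*sqrt(1626) ≈ 2.0 - 40.324*I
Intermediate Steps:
U = -3 (U = 3 - (-9 - 1*(-15)) = 3 - (-9 + 15) = 3 - 1*6 = 3 - 6 = -3)
A(P) = 2 (A(P) = -(4*(-2) + 4)/2 = -(-8 + 4)/2 = -1/2*(-4) = 2)
A(U) - sqrt(-1127 - 499) = 2 - sqrt(-1127 - 499) = 2 - sqrt(-1626) = 2 - I*sqrt(1626)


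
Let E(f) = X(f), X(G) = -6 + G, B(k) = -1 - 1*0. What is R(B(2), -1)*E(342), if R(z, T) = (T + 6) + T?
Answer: 1344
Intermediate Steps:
B(k) = -1 (B(k) = -1 + 0 = -1)
R(z, T) = 6 + 2*T (R(z, T) = (6 + T) + T = 6 + 2*T)
E(f) = -6 + f
R(B(2), -1)*E(342) = (6 + 2*(-1))*(-6 + 342) = (6 - 2)*336 = 4*336 = 1344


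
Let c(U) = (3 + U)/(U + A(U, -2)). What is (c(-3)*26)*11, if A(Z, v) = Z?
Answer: 0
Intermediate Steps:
c(U) = (3 + U)/(2*U) (c(U) = (3 + U)/(U + U) = (3 + U)/((2*U)) = (3 + U)*(1/(2*U)) = (3 + U)/(2*U))
(c(-3)*26)*11 = (((½)*(3 - 3)/(-3))*26)*11 = (((½)*(-⅓)*0)*26)*11 = (0*26)*11 = 0*11 = 0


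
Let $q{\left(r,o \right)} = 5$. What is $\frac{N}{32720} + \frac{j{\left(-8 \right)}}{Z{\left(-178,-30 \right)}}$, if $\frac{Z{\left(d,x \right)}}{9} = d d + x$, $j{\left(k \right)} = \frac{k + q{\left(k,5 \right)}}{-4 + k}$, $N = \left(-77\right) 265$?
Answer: $- \frac{581309065}{932146992} \approx -0.62362$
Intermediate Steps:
$N = -20405$
$j{\left(k \right)} = \frac{5 + k}{-4 + k}$ ($j{\left(k \right)} = \frac{k + 5}{-4 + k} = \frac{5 + k}{-4 + k}$)
$Z{\left(d,x \right)} = 9 x + 9 d^{2}$ ($Z{\left(d,x \right)} = 9 \left(d d + x\right) = 9 \left(d^{2} + x\right) = 9 \left(x + d^{2}\right) = 9 x + 9 d^{2}$)
$\frac{N}{32720} + \frac{j{\left(-8 \right)}}{Z{\left(-178,-30 \right)}} = - \frac{20405}{32720} + \frac{\frac{1}{-4 - 8} \left(5 - 8\right)}{9 \left(-30\right) + 9 \left(-178\right)^{2}} = \left(-20405\right) \frac{1}{32720} + \frac{\frac{1}{-12} \left(-3\right)}{-270 + 9 \cdot 31684} = - \frac{4081}{6544} + \frac{\left(- \frac{1}{12}\right) \left(-3\right)}{-270 + 285156} = - \frac{4081}{6544} + \frac{1}{4 \cdot 284886} = - \frac{4081}{6544} + \frac{1}{4} \cdot \frac{1}{284886} = - \frac{4081}{6544} + \frac{1}{1139544} = - \frac{581309065}{932146992}$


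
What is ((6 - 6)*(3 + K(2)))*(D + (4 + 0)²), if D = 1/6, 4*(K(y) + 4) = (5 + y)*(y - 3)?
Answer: 0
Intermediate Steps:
K(y) = -4 + (-3 + y)*(5 + y)/4 (K(y) = -4 + ((5 + y)*(y - 3))/4 = -4 + ((5 + y)*(-3 + y))/4 = -4 + ((-3 + y)*(5 + y))/4 = -4 + (-3 + y)*(5 + y)/4)
D = ⅙ ≈ 0.16667
((6 - 6)*(3 + K(2)))*(D + (4 + 0)²) = ((6 - 6)*(3 + (-31/4 + (½)*2 + (¼)*2²)))*(⅙ + (4 + 0)²) = (0*(3 + (-31/4 + 1 + (¼)*4)))*(⅙ + 4²) = (0*(3 + (-31/4 + 1 + 1)))*(⅙ + 16) = (0*(3 - 23/4))*(97/6) = (0*(-11/4))*(97/6) = 0*(97/6) = 0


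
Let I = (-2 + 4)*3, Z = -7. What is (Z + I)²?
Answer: 1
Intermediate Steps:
I = 6 (I = 2*3 = 6)
(Z + I)² = (-7 + 6)² = (-1)² = 1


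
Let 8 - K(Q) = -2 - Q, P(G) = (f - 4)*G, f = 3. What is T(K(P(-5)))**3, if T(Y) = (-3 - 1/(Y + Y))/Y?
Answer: -753571/91125000 ≈ -0.0082696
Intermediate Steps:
P(G) = -G (P(G) = (3 - 4)*G = -G)
K(Q) = 10 + Q (K(Q) = 8 - (-2 - Q) = 8 + (2 + Q) = 10 + Q)
T(Y) = (-3 - 1/(2*Y))/Y
T(K(P(-5)))**3 = ((-1 - 6*(10 - 1*(-5)))/(2*(10 - 1*(-5))**2))**3 = ((-1 - 6*(10 + 5))/(2*(10 + 5)**2))**3 = ((1/2)*(-1 - 6*15)/15**2)**3 = ((1/2)*(1/225)*(-1 - 90))**3 = ((1/2)*(1/225)*(-91))**3 = (-91/450)**3 = -753571/91125000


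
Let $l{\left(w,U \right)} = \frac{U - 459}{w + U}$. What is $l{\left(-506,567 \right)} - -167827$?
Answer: $\frac{10237555}{61} \approx 1.6783 \cdot 10^{5}$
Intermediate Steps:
$l{\left(w,U \right)} = \frac{-459 + U}{U + w}$
$l{\left(-506,567 \right)} - -167827 = \frac{-459 + 567}{567 - 506} - -167827 = \frac{1}{61} \cdot 108 + 167827 = \frac{108}{61} + 167827 = \frac{10237555}{61}$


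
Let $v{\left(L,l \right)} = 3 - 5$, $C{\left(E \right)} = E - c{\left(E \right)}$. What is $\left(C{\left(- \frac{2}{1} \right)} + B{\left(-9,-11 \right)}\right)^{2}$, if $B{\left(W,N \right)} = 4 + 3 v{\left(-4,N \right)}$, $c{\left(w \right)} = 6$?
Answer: $100$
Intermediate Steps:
$C{\left(E \right)} = -6 + E$ ($C{\left(E \right)} = E - 6 = -6 + E$)
$v{\left(L,l \right)} = -2$
$B{\left(W,N \right)} = -2$ ($B{\left(W,N \right)} = 4 + 3 \left(-2\right) = 4 - 6 = -2$)
$\left(C{\left(- \frac{2}{1} \right)} + B{\left(-9,-11 \right)}\right)^{2} = \left(\left(-6 - \frac{2}{1}\right) - 2\right)^{2} = \left(\left(-6 - 2\right) - 2\right)^{2} = \left(-8 - 2\right)^{2} = \left(-10\right)^{2} = 100$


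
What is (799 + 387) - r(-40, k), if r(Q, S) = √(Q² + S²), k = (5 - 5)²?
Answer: 1146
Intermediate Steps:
k = 0 (k = 0² = 0)
(799 + 387) - r(-40, k) = (799 + 387) - √((-40)² + 0²) = 1186 - √(1600 + 0) = 1186 - √1600 = 1186 - 1*40 = 1186 - 40 = 1146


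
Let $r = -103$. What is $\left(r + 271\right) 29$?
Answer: $4872$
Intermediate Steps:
$\left(r + 271\right) 29 = \left(-103 + 271\right) 29 = 168 \cdot 29 = 4872$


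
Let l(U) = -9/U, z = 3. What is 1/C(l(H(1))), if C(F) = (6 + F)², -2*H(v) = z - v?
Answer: 1/225 ≈ 0.0044444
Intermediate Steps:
H(v) = -3/2 + v/2 (H(v) = -(3 - v)/2 = -3/2 + v/2)
1/C(l(H(1))) = 1/((6 - 9/(-3/2 + (½)*1))²) = 1/((6 - 9/(-3/2 + ½))²) = 1/((6 - 9/(-1))²) = 1/((6 - 9*(-1))²) = 1/((6 + 9)²) = 1/(15²) = 1/225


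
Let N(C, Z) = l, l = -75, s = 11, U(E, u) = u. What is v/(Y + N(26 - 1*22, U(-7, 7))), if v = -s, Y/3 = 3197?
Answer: -11/9516 ≈ -0.0011559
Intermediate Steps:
Y = 9591 (Y = 3*3197 = 9591)
N(C, Z) = -75
v = -11 (v = -1*11 = -11)
v/(Y + N(26 - 1*22, U(-7, 7))) = -11/(9591 - 75) = -11/9516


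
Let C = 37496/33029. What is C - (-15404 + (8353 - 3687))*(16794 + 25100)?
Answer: 14858352388884/33029 ≈ 4.4986e+8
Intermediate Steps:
C = 37496/33029 (C = 37496*(1/33029) = 37496/33029 ≈ 1.1352)
C - (-15404 + (8353 - 3687))*(16794 + 25100) = 37496/33029 - (-15404 + (8353 - 3687))*(16794 + 25100) = 37496/33029 - (-15404 + 4666)*41894 = 37496/33029 - (-10738)*41894 = 37496/33029 - 1*(-449857772) = 37496/33029 + 449857772 = 14858352388884/33029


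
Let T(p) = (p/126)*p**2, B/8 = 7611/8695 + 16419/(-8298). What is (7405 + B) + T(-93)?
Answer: 170438070241/168352590 ≈ 1012.4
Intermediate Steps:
B = -106142836/12025185 (B = 8*(7611/8695 + 16419/(-8298)) = 8*(7611*(1/8695) + 16419*(-1/8298)) = 8*(7611/8695 - 5473/2766) = 8*(-26535709/24050370) = -106142836/12025185 ≈ -8.8267)
T(p) = p**3/126 (T(p) = (p*(1/126))*p**2 = (p/126)*p**2 = p**3/126)
(7405 + B) + T(-93) = (7405 - 106142836/12025185) + (1/126)*(-93)**3 = 88940352089/12025185 + (1/126)*(-804357) = 88940352089/12025185 - 89373/14 = 170438070241/168352590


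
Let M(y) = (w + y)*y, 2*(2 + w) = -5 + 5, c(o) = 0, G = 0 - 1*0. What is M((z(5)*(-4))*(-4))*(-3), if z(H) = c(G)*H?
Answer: 0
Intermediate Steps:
G = 0 (G = 0 + 0 = 0)
z(H) = 0 (z(H) = 0*H = 0)
w = -2 (w = -2 + (-5 + 5)/2 = -2 + (½)*0 = -2 + 0 = -2)
M(y) = y*(-2 + y) (M(y) = (-2 + y)*y = y*(-2 + y))
M((z(5)*(-4))*(-4))*(-3) = (((0*(-4))*(-4))*(-2 + (0*(-4))*(-4)))*(-3) = ((0*(-4))*(-2 + 0*(-4)))*(-3) = (0*(-2 + 0))*(-3) = (0*(-2))*(-3) = 0*(-3) = 0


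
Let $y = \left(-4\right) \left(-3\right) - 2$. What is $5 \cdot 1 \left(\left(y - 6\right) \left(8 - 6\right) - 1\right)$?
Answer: $35$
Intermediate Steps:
$y = 10$ ($y = 12 - 2 = 10$)
$5 \cdot 1 \left(\left(y - 6\right) \left(8 - 6\right) - 1\right) = 5 \cdot 1 \left(\left(10 - 6\right) \left(8 - 6\right) - 1\right) = 5 \left(4 \cdot 2 - 1\right) = 5 \left(8 - 1\right) = 5 \cdot 7 = 35$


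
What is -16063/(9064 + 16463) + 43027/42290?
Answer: 419045959/1079536830 ≈ 0.38817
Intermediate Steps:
-16063/(9064 + 16463) + 43027/42290 = -16063/25527 + 43027*(1/42290) = -16063*1/25527 + 43027/42290 = -16063/25527 + 43027/42290 = 419045959/1079536830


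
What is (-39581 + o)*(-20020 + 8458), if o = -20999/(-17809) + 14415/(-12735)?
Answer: 209677820508166/458177 ≈ 4.5763e+8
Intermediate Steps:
o = 64882/1374531 (o = -20999*(-1/17809) + 14415*(-1/12735) = 1909/1619 - 961/849 = 64882/1374531 ≈ 0.047203)
(-39581 + o)*(-20020 + 8458) = (-39581 + 64882/1374531)*(-20020 + 8458) = -54405246629/1374531*(-11562) = 209677820508166/458177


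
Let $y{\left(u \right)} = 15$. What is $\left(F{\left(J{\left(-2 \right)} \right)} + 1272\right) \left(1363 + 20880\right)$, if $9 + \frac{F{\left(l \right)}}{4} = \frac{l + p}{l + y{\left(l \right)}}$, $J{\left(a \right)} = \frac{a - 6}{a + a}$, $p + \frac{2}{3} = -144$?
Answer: $\frac{1364029732}{51} \approx 2.6746 \cdot 10^{7}$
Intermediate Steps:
$p = - \frac{434}{3}$ ($p = - \frac{2}{3} - 144 = - \frac{434}{3} \approx -144.67$)
$J{\left(a \right)} = \frac{-6 + a}{2 a}$
$F{\left(l \right)} = -36 + \frac{4 \left(- \frac{434}{3} + l\right)}{15 + l}$ ($F{\left(l \right)} = -36 + 4 \frac{l - \frac{434}{3}}{l + 15} = -36 + 4 \frac{- \frac{434}{3} + l}{15 + l} = -36 + \frac{4 \left(- \frac{434}{3} + l\right)}{15 + l}$)
$\left(F{\left(J{\left(-2 \right)} \right)} + 1272\right) \left(1363 + 20880\right) = \left(\frac{4 \left(-839 - 24 \frac{-6 - 2}{2 \left(-2\right)}\right)}{3 \left(15 + \frac{-6 - 2}{2 \left(-2\right)}\right)} + 1272\right) \left(1363 + 20880\right) = \left(\frac{4 \left(-839 - 24 \cdot \frac{1}{2} \left(- \frac{1}{2}\right) \left(-8\right)\right)}{3 \left(15 + \frac{1}{2} \left(- \frac{1}{2}\right) \left(-8\right)\right)} + 1272\right) 22243 = \left(\frac{4 \left(-839 - 48\right)}{3 \left(15 + 2\right)} + 1272\right) 22243 = \left(\frac{4 \left(-839 - 48\right)}{3 \cdot 17} + 1272\right) 22243 = \left(\frac{4}{3} \cdot \frac{1}{17} \left(-887\right) + 1272\right) 22243 = \left(- \frac{3548}{51} + 1272\right) 22243 = \frac{61324}{51} \cdot 22243 = \frac{1364029732}{51}$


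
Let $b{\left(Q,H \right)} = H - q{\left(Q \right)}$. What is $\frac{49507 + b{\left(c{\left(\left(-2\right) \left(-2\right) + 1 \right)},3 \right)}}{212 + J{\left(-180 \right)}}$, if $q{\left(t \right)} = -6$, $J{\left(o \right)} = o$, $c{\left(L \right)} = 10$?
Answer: $\frac{12379}{8} \approx 1547.4$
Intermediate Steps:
$b{\left(Q,H \right)} = 6 + H$ ($b{\left(Q,H \right)} = H - -6 = H + 6 = 6 + H$)
$\frac{49507 + b{\left(c{\left(\left(-2\right) \left(-2\right) + 1 \right)},3 \right)}}{212 + J{\left(-180 \right)}} = \frac{49507 + \left(6 + 3\right)}{212 - 180} = \frac{49507 + 9}{32} = 49516 \cdot \frac{1}{32} = \frac{12379}{8}$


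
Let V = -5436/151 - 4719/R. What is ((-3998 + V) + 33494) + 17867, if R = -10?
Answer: 477989/10 ≈ 47799.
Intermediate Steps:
V = 4359/10 (V = -5436/151 - 4719/(-10) = -5436*1/151 - 4719*(-1/10) = -36 + 4719/10 = 4359/10 ≈ 435.90)
((-3998 + V) + 33494) + 17867 = ((-3998 + 4359/10) + 33494) + 17867 = (-35621/10 + 33494) + 17867 = 299319/10 + 17867 = 477989/10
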